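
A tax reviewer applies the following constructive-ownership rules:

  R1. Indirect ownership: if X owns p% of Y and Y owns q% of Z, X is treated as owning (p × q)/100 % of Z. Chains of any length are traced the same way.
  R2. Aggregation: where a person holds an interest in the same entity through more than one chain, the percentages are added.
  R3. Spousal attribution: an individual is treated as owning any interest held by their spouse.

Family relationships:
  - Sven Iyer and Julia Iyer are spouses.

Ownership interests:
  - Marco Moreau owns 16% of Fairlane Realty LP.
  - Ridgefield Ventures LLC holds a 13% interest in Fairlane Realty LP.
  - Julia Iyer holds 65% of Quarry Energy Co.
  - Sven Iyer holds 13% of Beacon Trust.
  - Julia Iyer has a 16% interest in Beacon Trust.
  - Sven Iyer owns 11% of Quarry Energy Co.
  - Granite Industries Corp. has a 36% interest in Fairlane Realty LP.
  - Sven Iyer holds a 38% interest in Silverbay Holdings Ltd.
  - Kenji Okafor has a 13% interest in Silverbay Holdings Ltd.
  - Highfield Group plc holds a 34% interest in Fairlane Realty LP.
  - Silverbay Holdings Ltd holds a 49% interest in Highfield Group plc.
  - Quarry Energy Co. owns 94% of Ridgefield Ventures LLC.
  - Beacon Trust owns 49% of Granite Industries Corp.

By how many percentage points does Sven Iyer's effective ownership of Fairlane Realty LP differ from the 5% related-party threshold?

By spousal attribution (R3), Sven Iyer is treated as also owning Julia Iyer's interest in Beacon Trust, giving 13% + 16% = 29%.
By spousal attribution (R3), Sven Iyer is treated as also owning Julia Iyer's interest in Quarry Energy Co, giving 11% + 65% = 76%.
Chain via Beacon Trust → Granite Industries Corp. (R1): 29% × 49% × 36% = 5.1156% of Fairlane Realty LP.
Chain via Quarry Energy Co. → Ridgefield Ventures LLC (R1): 76% × 94% × 13% = 9.2872% of Fairlane Realty LP.
Chain via Silverbay Holdings Ltd → Highfield Group plc (R1): 38% × 49% × 34% = 6.3308% of Fairlane Realty LP.
Aggregating (R2): 5.1156% + 9.2872% + 6.3308% = 20.7336%.
20.7336% exceeds the 5% threshold by 15.7336 percentage points.

15.7336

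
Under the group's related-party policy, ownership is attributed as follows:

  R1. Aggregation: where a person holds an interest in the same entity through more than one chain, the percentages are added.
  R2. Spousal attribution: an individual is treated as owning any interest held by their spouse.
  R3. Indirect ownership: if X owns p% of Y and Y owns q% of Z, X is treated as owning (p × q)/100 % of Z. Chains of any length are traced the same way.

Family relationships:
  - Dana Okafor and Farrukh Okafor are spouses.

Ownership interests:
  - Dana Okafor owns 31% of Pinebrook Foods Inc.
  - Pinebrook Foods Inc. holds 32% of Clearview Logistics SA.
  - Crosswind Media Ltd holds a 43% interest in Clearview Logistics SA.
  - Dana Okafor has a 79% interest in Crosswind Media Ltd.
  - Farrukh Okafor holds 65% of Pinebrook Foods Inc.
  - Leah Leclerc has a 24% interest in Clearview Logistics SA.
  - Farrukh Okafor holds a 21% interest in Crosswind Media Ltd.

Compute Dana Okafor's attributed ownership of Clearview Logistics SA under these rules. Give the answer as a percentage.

73.72%

By spousal attribution (R2), Dana Okafor is treated as also owning Farrukh Okafor's interest in Pinebrook Foods Inc, giving 31% + 65% = 96%.
By spousal attribution (R2), Dana Okafor is treated as also owning Farrukh Okafor's interest in Crosswind Media Ltd, giving 79% + 21% = 100%.
Chain via Pinebrook Foods Inc. (R3): 96% × 32% = 30.72% of Clearview Logistics SA.
Chain via Crosswind Media Ltd (R3): 100% × 43% = 43% of Clearview Logistics SA.
Aggregating (R1): 30.72% + 43% = 73.72%.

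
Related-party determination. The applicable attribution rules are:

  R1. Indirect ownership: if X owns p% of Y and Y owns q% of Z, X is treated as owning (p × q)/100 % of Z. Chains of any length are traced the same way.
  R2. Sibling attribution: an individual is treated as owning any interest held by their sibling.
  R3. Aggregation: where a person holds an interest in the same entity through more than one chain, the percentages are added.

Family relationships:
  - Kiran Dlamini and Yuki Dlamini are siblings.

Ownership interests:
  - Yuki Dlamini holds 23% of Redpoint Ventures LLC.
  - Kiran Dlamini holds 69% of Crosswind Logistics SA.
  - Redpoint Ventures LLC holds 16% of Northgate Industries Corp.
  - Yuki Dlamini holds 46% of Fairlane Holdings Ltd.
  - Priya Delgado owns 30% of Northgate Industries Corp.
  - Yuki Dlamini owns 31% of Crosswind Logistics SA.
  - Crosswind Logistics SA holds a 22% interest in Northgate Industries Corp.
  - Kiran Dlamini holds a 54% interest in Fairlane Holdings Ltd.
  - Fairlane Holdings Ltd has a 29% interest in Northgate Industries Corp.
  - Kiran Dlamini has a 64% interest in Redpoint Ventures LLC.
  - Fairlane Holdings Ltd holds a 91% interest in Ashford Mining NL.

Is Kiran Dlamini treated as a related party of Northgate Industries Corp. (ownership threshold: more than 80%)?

By sibling attribution (R2), Kiran Dlamini is treated as also owning Yuki Dlamini's interest in Fairlane Holdings Ltd, giving 54% + 46% = 100%.
By sibling attribution (R2), Kiran Dlamini is treated as also owning Yuki Dlamini's interest in Redpoint Ventures LLC, giving 64% + 23% = 87%.
By sibling attribution (R2), Kiran Dlamini is treated as also owning Yuki Dlamini's interest in Crosswind Logistics SA, giving 69% + 31% = 100%.
Chain via Fairlane Holdings Ltd (R1): 100% × 29% = 29% of Northgate Industries Corp.
Chain via Redpoint Ventures LLC (R1): 87% × 16% = 13.92% of Northgate Industries Corp.
Chain via Crosswind Logistics SA (R1): 100% × 22% = 22% of Northgate Industries Corp.
Aggregating (R3): 29% + 13.92% + 22% = 64.92%.
64.92% does not exceed the 80% threshold, so Kiran is not a related party to Northgate Industries Corp.

No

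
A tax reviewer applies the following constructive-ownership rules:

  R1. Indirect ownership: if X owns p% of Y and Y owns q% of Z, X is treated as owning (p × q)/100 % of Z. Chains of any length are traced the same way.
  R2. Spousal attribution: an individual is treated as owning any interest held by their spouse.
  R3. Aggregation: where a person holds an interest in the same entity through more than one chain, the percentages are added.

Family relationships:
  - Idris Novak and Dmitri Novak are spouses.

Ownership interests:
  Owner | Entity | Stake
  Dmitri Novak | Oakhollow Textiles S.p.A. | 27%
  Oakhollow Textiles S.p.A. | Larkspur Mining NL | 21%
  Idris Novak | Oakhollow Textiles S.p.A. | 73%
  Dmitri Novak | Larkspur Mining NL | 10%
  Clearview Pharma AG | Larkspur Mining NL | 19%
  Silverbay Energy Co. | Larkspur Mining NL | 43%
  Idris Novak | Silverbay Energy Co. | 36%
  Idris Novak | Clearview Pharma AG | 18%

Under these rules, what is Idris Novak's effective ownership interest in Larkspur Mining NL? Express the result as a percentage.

By spousal attribution (R2), Idris Novak is treated as also owning Dmitri Novak's interest in Oakhollow Textiles S.p.A, giving 73% + 27% = 100%.
By spousal attribution (R2), Idris Novak is treated as owning Dmitri Novak's 10% interest in Larkspur Mining NL.
Chain via Clearview Pharma AG (R1): 18% × 19% = 3.42% of Larkspur Mining NL.
Chain via Silverbay Energy Co. (R1): 36% × 43% = 15.48% of Larkspur Mining NL.
Chain via Oakhollow Textiles S.p.A. (R1): 100% × 21% = 21% of Larkspur Mining NL.
Direct interest in Larkspur Mining NL: 10%.
Aggregating (R3): 3.42% + 15.48% + 21% + 10% = 49.9%.

49.9%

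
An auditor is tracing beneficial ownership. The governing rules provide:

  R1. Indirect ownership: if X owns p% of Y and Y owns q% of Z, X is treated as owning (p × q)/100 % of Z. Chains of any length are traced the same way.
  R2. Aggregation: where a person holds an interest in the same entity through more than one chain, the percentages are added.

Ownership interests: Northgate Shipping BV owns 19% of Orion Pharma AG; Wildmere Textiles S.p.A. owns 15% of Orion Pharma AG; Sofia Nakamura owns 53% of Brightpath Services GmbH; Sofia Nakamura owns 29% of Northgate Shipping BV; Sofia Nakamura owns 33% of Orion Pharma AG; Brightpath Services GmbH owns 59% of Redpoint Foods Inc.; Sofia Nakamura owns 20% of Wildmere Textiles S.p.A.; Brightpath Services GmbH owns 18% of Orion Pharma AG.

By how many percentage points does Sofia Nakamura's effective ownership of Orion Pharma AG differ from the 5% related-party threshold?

Chain via Wildmere Textiles S.p.A. (R1): 20% × 15% = 3% of Orion Pharma AG.
Chain via Brightpath Services GmbH (R1): 53% × 18% = 9.54% of Orion Pharma AG.
Chain via Northgate Shipping BV (R1): 29% × 19% = 5.51% of Orion Pharma AG.
Direct interest in Orion Pharma AG: 33%.
Aggregating (R2): 3% + 9.54% + 5.51% + 33% = 51.05%.
51.05% exceeds the 5% threshold by 46.05 percentage points.

46.05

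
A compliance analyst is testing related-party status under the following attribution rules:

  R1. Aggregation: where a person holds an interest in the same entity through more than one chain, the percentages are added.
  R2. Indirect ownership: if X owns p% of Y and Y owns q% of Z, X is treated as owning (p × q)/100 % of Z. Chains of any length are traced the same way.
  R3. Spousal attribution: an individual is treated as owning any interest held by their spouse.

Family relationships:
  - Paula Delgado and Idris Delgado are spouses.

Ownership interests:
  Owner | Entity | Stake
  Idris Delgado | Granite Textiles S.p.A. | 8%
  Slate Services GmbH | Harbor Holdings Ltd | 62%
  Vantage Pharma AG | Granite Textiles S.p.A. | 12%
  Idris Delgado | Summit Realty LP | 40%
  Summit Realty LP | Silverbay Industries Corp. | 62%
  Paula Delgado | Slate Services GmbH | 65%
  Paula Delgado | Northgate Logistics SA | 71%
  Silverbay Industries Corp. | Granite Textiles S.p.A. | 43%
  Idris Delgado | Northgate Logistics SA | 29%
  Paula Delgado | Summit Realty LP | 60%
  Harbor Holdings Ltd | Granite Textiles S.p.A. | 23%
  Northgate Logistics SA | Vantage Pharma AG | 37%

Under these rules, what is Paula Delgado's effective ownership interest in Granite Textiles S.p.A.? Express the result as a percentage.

By spousal attribution (R3), Paula Delgado is treated as also owning Idris Delgado's interest in Northgate Logistics SA, giving 71% + 29% = 100%.
By spousal attribution (R3), Paula Delgado is treated as also owning Idris Delgado's interest in Summit Realty LP, giving 60% + 40% = 100%.
By spousal attribution (R3), Paula Delgado is treated as owning Idris Delgado's 8% interest in Granite Textiles S.p.A.
Chain via Northgate Logistics SA → Vantage Pharma AG (R2): 100% × 37% × 12% = 4.44% of Granite Textiles S.p.A.
Chain via Summit Realty LP → Silverbay Industries Corp. (R2): 100% × 62% × 43% = 26.66% of Granite Textiles S.p.A.
Chain via Slate Services GmbH → Harbor Holdings Ltd (R2): 65% × 62% × 23% = 9.269% of Granite Textiles S.p.A.
Direct interest in Granite Textiles S.p.A: 8%.
Aggregating (R1): 4.44% + 26.66% + 9.269% + 8% = 48.369%.

48.369%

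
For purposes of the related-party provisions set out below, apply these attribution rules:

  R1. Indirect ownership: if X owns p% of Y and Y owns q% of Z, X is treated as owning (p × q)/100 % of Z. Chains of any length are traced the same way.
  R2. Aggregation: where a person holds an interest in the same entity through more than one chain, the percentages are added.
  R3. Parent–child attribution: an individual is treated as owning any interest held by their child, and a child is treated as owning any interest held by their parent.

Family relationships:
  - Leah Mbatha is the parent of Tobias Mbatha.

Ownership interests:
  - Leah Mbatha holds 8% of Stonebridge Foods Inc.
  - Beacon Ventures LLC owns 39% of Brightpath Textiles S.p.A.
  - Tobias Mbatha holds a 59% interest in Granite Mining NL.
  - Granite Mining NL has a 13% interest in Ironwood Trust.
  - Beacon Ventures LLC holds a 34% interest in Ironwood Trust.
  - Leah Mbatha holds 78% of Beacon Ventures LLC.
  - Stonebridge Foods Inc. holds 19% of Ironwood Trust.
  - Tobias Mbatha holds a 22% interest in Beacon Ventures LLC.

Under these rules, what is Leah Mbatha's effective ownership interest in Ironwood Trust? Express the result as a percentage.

43.19%

By parent–child attribution (R3), Leah Mbatha is treated as also owning Tobias Mbatha's interest in Beacon Ventures LLC, giving 78% + 22% = 100%.
By parent–child attribution (R3), Leah Mbatha is treated as owning Tobias Mbatha's 59% interest in Granite Mining NL.
Chain via Beacon Ventures LLC (R1): 100% × 34% = 34% of Ironwood Trust.
Chain via Stonebridge Foods Inc. (R1): 8% × 19% = 1.52% of Ironwood Trust.
Chain via Granite Mining NL (R1): 59% × 13% = 7.67% of Ironwood Trust.
Aggregating (R2): 34% + 1.52% + 7.67% = 43.19%.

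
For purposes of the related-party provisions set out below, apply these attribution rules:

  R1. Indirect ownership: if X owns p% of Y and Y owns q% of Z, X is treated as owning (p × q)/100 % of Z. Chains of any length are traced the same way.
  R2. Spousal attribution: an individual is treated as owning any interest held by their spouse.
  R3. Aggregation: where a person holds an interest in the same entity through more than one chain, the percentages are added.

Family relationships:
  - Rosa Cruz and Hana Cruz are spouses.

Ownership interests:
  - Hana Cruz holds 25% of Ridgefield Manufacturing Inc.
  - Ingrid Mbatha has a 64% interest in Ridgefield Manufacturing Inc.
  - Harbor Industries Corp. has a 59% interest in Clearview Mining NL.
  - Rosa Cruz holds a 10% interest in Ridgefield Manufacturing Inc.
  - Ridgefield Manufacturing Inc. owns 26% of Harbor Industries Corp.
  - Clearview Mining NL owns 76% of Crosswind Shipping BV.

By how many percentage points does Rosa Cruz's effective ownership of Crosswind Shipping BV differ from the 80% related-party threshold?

75.91956

By spousal attribution (R2), Rosa Cruz is treated as also owning Hana Cruz's interest in Ridgefield Manufacturing Inc, giving 10% + 25% = 35%.
Chain via Ridgefield Manufacturing Inc. → Harbor Industries Corp. → Clearview Mining NL (R1): 35% × 26% × 59% × 76% = 4.08044% of Crosswind Shipping BV.
4.08044% falls short of the 80% threshold by 75.91956 percentage points.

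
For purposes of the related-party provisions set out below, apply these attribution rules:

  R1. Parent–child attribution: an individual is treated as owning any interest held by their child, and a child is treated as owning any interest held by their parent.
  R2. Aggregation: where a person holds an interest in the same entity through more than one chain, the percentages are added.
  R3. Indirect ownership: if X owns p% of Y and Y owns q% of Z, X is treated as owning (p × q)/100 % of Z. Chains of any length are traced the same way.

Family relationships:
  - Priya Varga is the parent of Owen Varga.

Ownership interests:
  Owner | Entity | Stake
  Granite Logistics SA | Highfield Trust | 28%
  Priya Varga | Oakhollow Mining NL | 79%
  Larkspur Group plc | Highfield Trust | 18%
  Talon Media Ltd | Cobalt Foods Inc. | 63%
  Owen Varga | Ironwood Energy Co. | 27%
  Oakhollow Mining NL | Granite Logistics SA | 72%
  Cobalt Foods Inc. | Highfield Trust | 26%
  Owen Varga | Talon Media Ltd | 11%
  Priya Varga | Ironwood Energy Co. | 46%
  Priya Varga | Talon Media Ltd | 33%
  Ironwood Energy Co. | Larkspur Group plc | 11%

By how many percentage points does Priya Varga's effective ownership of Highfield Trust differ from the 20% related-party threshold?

4.579

By parent–child attribution (R1), Priya Varga is treated as also owning Owen Varga's interest in Talon Media Ltd, giving 33% + 11% = 44%.
By parent–child attribution (R1), Priya Varga is treated as also owning Owen Varga's interest in Ironwood Energy Co, giving 46% + 27% = 73%.
Chain via Talon Media Ltd → Cobalt Foods Inc. (R3): 44% × 63% × 26% = 7.2072% of Highfield Trust.
Chain via Oakhollow Mining NL → Granite Logistics SA (R3): 79% × 72% × 28% = 15.9264% of Highfield Trust.
Chain via Ironwood Energy Co. → Larkspur Group plc (R3): 73% × 11% × 18% = 1.4454% of Highfield Trust.
Aggregating (R2): 7.2072% + 15.9264% + 1.4454% = 24.579%.
24.579% exceeds the 20% threshold by 4.579 percentage points.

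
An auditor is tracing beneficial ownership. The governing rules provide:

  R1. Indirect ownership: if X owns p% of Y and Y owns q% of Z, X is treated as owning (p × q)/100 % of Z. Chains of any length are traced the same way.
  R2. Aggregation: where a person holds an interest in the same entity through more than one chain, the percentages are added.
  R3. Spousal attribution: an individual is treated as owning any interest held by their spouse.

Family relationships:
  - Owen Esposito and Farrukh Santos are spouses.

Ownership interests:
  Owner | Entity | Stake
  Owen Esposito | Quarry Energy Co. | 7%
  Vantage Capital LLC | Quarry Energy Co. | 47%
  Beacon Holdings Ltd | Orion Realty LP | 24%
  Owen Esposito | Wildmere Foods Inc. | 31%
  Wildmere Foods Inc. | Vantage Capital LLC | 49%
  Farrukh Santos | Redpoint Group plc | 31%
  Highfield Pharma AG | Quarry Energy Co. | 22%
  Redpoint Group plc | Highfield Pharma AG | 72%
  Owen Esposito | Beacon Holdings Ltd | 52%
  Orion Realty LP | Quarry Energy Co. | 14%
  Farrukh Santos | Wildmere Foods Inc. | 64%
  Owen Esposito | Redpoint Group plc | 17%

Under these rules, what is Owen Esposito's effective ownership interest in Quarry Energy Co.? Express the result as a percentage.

By spousal attribution (R3), Owen Esposito is treated as also owning Farrukh Santos's interest in Redpoint Group plc, giving 17% + 31% = 48%.
By spousal attribution (R3), Owen Esposito is treated as also owning Farrukh Santos's interest in Wildmere Foods Inc, giving 31% + 64% = 95%.
Chain via Redpoint Group plc → Highfield Pharma AG (R1): 48% × 72% × 22% = 7.6032% of Quarry Energy Co.
Chain via Beacon Holdings Ltd → Orion Realty LP (R1): 52% × 24% × 14% = 1.7472% of Quarry Energy Co.
Chain via Wildmere Foods Inc. → Vantage Capital LLC (R1): 95% × 49% × 47% = 21.8785% of Quarry Energy Co.
Direct interest in Quarry Energy Co: 7%.
Aggregating (R2): 7.6032% + 1.7472% + 21.8785% + 7% = 38.2289%.

38.2289%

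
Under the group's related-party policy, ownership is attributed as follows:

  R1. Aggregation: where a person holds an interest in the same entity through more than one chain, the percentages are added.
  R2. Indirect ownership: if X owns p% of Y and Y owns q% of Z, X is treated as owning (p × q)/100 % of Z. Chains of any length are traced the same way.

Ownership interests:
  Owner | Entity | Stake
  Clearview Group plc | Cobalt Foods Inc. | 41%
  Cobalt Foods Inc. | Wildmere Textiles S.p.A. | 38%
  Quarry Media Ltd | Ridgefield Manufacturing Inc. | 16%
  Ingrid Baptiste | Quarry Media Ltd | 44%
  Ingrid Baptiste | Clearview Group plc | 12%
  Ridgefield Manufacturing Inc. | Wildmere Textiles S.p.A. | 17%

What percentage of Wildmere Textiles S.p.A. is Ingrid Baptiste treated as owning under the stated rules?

3.0664%

Chain via Quarry Media Ltd → Ridgefield Manufacturing Inc. (R2): 44% × 16% × 17% = 1.1968% of Wildmere Textiles S.p.A.
Chain via Clearview Group plc → Cobalt Foods Inc. (R2): 12% × 41% × 38% = 1.8696% of Wildmere Textiles S.p.A.
Aggregating (R1): 1.1968% + 1.8696% = 3.0664%.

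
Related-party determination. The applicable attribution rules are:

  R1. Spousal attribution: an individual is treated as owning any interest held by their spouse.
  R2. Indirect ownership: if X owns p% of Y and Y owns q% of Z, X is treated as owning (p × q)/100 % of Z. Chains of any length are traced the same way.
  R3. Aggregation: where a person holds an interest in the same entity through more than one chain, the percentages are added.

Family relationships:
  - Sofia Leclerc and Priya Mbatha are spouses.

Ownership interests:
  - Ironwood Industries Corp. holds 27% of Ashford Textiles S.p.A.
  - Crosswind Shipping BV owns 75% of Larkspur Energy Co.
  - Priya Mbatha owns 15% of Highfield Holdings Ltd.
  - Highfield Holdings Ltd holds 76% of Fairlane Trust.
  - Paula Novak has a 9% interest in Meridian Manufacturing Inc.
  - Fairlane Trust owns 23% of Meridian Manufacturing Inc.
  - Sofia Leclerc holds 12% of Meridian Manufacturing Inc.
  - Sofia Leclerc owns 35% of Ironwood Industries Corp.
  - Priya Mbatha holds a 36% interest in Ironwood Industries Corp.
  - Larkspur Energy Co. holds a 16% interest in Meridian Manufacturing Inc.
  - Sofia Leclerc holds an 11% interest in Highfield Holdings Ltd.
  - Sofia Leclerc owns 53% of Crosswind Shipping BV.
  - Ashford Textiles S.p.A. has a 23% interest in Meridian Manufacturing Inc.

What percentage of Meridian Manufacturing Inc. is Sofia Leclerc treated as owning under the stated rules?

By spousal attribution (R1), Sofia Leclerc is treated as also owning Priya Mbatha's interest in Highfield Holdings Ltd, giving 11% + 15% = 26%.
By spousal attribution (R1), Sofia Leclerc is treated as also owning Priya Mbatha's interest in Ironwood Industries Corp, giving 35% + 36% = 71%.
Chain via Highfield Holdings Ltd → Fairlane Trust (R2): 26% × 76% × 23% = 4.5448% of Meridian Manufacturing Inc.
Chain via Crosswind Shipping BV → Larkspur Energy Co. (R2): 53% × 75% × 16% = 6.36% of Meridian Manufacturing Inc.
Chain via Ironwood Industries Corp. → Ashford Textiles S.p.A. (R2): 71% × 27% × 23% = 4.4091% of Meridian Manufacturing Inc.
Direct interest in Meridian Manufacturing Inc: 12%.
Aggregating (R3): 4.5448% + 6.36% + 4.4091% + 12% = 27.3139%.

27.3139%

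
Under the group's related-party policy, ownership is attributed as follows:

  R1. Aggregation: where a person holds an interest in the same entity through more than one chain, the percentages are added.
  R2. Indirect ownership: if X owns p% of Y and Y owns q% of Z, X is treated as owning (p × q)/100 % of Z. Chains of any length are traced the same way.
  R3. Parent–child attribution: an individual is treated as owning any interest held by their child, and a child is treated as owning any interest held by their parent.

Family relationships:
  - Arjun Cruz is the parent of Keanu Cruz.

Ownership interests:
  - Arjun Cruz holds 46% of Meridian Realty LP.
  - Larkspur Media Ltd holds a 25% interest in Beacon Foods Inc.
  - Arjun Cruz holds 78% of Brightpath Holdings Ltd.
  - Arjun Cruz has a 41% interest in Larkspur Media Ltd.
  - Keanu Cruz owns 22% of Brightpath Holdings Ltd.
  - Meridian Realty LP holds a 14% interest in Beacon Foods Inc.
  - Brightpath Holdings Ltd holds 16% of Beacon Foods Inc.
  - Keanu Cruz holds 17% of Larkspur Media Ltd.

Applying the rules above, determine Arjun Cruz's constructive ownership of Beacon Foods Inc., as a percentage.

By parent–child attribution (R3), Arjun Cruz is treated as also owning Keanu Cruz's interest in Brightpath Holdings Ltd, giving 78% + 22% = 100%.
By parent–child attribution (R3), Arjun Cruz is treated as also owning Keanu Cruz's interest in Larkspur Media Ltd, giving 41% + 17% = 58%.
Chain via Brightpath Holdings Ltd (R2): 100% × 16% = 16% of Beacon Foods Inc.
Chain via Meridian Realty LP (R2): 46% × 14% = 6.44% of Beacon Foods Inc.
Chain via Larkspur Media Ltd (R2): 58% × 25% = 14.5% of Beacon Foods Inc.
Aggregating (R1): 16% + 6.44% + 14.5% = 36.94%.

36.94%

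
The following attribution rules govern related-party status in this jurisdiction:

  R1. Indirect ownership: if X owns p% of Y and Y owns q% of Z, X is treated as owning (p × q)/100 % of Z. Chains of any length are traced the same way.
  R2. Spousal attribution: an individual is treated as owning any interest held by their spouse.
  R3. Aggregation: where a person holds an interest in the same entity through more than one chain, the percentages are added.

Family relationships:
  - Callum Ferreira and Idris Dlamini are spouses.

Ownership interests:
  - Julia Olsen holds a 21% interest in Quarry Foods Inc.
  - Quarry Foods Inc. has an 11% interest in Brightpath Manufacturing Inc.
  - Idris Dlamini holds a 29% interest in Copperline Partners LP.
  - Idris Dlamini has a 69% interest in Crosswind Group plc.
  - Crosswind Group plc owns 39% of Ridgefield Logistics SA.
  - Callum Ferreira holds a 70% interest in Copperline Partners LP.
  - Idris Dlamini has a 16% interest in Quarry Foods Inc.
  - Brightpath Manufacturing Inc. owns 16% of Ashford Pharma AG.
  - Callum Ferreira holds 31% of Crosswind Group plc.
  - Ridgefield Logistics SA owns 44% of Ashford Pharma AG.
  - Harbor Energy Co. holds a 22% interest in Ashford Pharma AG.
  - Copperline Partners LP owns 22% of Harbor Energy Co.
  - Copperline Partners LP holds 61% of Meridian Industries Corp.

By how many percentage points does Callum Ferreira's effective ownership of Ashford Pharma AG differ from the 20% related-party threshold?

By spousal attribution (R2), Callum Ferreira is treated as also owning Idris Dlamini's interest in Copperline Partners LP, giving 70% + 29% = 99%.
By spousal attribution (R2), Callum Ferreira is treated as also owning Idris Dlamini's interest in Crosswind Group plc, giving 31% + 69% = 100%.
By spousal attribution (R2), Callum Ferreira is treated as owning Idris Dlamini's 16% interest in Quarry Foods Inc.
Chain via Copperline Partners LP → Harbor Energy Co. (R1): 99% × 22% × 22% = 4.7916% of Ashford Pharma AG.
Chain via Crosswind Group plc → Ridgefield Logistics SA (R1): 100% × 39% × 44% = 17.16% of Ashford Pharma AG.
Chain via Quarry Foods Inc. → Brightpath Manufacturing Inc. (R1): 16% × 11% × 16% = 0.2816% of Ashford Pharma AG.
Aggregating (R3): 4.7916% + 17.16% + 0.2816% = 22.2332%.
22.2332% exceeds the 20% threshold by 2.2332 percentage points.

2.2332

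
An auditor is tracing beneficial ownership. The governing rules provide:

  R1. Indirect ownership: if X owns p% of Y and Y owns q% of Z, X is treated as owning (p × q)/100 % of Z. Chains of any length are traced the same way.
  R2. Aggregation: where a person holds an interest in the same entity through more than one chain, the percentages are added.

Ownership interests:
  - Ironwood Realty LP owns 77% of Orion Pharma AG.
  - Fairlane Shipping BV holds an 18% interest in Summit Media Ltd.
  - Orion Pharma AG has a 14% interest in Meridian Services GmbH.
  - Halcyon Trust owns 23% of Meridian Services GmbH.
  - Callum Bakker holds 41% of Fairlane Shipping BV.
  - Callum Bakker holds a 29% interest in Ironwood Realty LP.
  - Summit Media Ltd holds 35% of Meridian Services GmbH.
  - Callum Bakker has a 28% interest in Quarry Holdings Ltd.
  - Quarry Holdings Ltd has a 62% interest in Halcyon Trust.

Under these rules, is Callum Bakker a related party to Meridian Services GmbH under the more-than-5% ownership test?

Yes

Chain via Quarry Holdings Ltd → Halcyon Trust (R1): 28% × 62% × 23% = 3.9928% of Meridian Services GmbH.
Chain via Ironwood Realty LP → Orion Pharma AG (R1): 29% × 77% × 14% = 3.1262% of Meridian Services GmbH.
Chain via Fairlane Shipping BV → Summit Media Ltd (R1): 41% × 18% × 35% = 2.583% of Meridian Services GmbH.
Aggregating (R2): 3.9928% + 3.1262% + 2.583% = 9.702%.
9.702% exceeds the 5% threshold, so Callum is a related party to Meridian Services GmbH.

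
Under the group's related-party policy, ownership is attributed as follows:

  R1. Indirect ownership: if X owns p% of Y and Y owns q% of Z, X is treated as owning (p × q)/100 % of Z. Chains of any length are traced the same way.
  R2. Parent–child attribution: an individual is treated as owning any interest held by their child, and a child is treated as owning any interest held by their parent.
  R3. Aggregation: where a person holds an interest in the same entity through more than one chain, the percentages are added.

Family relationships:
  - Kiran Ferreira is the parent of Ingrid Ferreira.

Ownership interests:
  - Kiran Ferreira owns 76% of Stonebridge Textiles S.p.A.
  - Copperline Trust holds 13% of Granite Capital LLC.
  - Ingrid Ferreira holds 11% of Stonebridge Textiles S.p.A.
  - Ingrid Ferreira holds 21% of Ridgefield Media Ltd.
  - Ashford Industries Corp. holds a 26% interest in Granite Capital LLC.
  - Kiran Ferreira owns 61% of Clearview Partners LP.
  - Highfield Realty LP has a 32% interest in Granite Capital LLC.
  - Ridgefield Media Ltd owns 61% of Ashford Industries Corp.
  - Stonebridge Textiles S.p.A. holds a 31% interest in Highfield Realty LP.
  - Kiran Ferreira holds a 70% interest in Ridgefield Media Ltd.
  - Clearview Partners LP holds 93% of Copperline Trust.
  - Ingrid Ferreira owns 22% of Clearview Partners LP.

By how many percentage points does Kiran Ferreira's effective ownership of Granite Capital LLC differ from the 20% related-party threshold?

By parent–child attribution (R2), Kiran Ferreira is treated as also owning Ingrid Ferreira's interest in Clearview Partners LP, giving 61% + 22% = 83%.
By parent–child attribution (R2), Kiran Ferreira is treated as also owning Ingrid Ferreira's interest in Stonebridge Textiles S.p.A, giving 76% + 11% = 87%.
By parent–child attribution (R2), Kiran Ferreira is treated as also owning Ingrid Ferreira's interest in Ridgefield Media Ltd, giving 70% + 21% = 91%.
Chain via Clearview Partners LP → Copperline Trust (R1): 83% × 93% × 13% = 10.0347% of Granite Capital LLC.
Chain via Stonebridge Textiles S.p.A. → Highfield Realty LP (R1): 87% × 31% × 32% = 8.6304% of Granite Capital LLC.
Chain via Ridgefield Media Ltd → Ashford Industries Corp. (R1): 91% × 61% × 26% = 14.4326% of Granite Capital LLC.
Aggregating (R3): 10.0347% + 8.6304% + 14.4326% = 33.0977%.
33.0977% exceeds the 20% threshold by 13.0977 percentage points.

13.0977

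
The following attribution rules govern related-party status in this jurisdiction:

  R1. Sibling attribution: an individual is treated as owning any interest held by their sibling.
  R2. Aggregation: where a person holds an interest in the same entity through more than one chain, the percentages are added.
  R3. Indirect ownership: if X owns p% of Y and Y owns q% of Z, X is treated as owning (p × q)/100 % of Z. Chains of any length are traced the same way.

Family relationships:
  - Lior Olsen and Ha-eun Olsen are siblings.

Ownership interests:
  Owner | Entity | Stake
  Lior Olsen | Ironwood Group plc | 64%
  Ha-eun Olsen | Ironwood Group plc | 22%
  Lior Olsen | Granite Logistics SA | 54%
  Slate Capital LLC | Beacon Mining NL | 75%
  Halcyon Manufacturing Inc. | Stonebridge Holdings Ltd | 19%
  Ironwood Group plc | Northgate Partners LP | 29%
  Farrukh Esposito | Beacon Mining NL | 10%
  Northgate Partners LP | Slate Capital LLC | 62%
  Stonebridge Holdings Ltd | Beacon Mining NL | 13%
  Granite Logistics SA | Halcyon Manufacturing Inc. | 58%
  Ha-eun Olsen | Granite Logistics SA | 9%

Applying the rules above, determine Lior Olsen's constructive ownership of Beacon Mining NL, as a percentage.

By sibling attribution (R1), Lior Olsen is treated as also owning Ha-eun Olsen's interest in Granite Logistics SA, giving 54% + 9% = 63%.
By sibling attribution (R1), Lior Olsen is treated as also owning Ha-eun Olsen's interest in Ironwood Group plc, giving 64% + 22% = 86%.
Chain via Granite Logistics SA → Halcyon Manufacturing Inc. → Stonebridge Holdings Ltd (R3): 63% × 58% × 19% × 13% = 0.902538% of Beacon Mining NL.
Chain via Ironwood Group plc → Northgate Partners LP → Slate Capital LLC (R3): 86% × 29% × 62% × 75% = 11.5971% of Beacon Mining NL.
Aggregating (R2): 0.902538% + 11.5971% = 12.499638%.

12.499638%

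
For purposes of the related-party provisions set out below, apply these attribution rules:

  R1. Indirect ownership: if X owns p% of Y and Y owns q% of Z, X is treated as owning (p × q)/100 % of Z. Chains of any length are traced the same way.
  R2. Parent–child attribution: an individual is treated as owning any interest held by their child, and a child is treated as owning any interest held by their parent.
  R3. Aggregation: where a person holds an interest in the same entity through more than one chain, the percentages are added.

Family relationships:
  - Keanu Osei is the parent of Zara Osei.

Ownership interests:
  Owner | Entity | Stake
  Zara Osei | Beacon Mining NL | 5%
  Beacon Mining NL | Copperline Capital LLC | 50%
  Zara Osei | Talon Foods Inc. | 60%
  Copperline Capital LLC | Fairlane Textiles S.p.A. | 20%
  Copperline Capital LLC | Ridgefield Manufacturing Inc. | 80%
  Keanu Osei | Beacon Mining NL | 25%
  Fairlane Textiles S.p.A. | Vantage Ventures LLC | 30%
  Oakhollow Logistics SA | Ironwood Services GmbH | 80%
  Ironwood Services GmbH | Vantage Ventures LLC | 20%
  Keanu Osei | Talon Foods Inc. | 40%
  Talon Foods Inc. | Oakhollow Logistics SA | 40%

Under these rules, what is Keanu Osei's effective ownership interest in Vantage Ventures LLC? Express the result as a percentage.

7.3%

By parent–child attribution (R2), Keanu Osei is treated as also owning Zara Osei's interest in Beacon Mining NL, giving 25% + 5% = 30%.
By parent–child attribution (R2), Keanu Osei is treated as also owning Zara Osei's interest in Talon Foods Inc, giving 40% + 60% = 100%.
Chain via Beacon Mining NL → Copperline Capital LLC → Fairlane Textiles S.p.A. (R1): 30% × 50% × 20% × 30% = 0.9% of Vantage Ventures LLC.
Chain via Talon Foods Inc. → Oakhollow Logistics SA → Ironwood Services GmbH (R1): 100% × 40% × 80% × 20% = 6.4% of Vantage Ventures LLC.
Aggregating (R3): 0.9% + 6.4% = 7.3%.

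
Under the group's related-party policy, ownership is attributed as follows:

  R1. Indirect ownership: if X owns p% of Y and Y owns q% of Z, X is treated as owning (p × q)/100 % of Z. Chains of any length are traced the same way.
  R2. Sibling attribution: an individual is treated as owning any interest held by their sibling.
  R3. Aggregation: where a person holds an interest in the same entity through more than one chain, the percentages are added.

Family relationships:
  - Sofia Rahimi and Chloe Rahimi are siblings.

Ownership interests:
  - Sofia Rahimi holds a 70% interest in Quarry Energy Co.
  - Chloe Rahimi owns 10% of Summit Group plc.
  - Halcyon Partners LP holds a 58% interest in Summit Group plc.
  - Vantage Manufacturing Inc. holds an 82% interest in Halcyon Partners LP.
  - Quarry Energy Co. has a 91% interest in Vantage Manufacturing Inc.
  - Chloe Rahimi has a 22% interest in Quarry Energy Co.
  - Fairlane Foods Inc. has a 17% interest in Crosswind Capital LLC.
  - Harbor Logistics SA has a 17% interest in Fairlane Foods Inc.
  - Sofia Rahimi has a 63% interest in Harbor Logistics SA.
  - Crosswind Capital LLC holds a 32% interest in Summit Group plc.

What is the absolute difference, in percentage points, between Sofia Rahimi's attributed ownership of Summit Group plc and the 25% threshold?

25.399856

By sibling attribution (R2), Sofia Rahimi is treated as also owning Chloe Rahimi's interest in Quarry Energy Co, giving 70% + 22% = 92%.
By sibling attribution (R2), Sofia Rahimi is treated as owning Chloe Rahimi's 10% interest in Summit Group plc.
Chain via Harbor Logistics SA → Fairlane Foods Inc. → Crosswind Capital LLC (R1): 63% × 17% × 17% × 32% = 0.582624% of Summit Group plc.
Chain via Quarry Energy Co. → Vantage Manufacturing Inc. → Halcyon Partners LP (R1): 92% × 91% × 82% × 58% = 39.817232% of Summit Group plc.
Direct interest in Summit Group plc: 10%.
Aggregating (R3): 0.582624% + 39.817232% + 10% = 50.399856%.
50.399856% exceeds the 25% threshold by 25.399856 percentage points.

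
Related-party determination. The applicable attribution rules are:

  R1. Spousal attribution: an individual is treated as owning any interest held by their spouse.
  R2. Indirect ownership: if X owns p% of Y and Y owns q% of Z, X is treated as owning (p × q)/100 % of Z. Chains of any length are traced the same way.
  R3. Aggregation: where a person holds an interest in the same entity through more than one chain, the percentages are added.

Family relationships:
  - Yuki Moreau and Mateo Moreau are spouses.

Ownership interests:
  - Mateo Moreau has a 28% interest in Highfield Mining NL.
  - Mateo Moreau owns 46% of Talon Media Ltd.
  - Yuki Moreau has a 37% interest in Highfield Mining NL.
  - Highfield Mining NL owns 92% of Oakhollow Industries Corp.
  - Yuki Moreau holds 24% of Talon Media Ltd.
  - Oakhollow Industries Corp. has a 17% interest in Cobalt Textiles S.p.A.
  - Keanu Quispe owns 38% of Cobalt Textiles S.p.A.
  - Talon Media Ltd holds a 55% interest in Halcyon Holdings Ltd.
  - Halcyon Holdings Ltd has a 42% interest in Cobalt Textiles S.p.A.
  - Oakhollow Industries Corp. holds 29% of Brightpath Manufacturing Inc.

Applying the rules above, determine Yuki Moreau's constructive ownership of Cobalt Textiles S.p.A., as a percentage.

26.336%

By spousal attribution (R1), Yuki Moreau is treated as also owning Mateo Moreau's interest in Talon Media Ltd, giving 24% + 46% = 70%.
By spousal attribution (R1), Yuki Moreau is treated as also owning Mateo Moreau's interest in Highfield Mining NL, giving 37% + 28% = 65%.
Chain via Talon Media Ltd → Halcyon Holdings Ltd (R2): 70% × 55% × 42% = 16.17% of Cobalt Textiles S.p.A.
Chain via Highfield Mining NL → Oakhollow Industries Corp. (R2): 65% × 92% × 17% = 10.166% of Cobalt Textiles S.p.A.
Aggregating (R3): 16.17% + 10.166% = 26.336%.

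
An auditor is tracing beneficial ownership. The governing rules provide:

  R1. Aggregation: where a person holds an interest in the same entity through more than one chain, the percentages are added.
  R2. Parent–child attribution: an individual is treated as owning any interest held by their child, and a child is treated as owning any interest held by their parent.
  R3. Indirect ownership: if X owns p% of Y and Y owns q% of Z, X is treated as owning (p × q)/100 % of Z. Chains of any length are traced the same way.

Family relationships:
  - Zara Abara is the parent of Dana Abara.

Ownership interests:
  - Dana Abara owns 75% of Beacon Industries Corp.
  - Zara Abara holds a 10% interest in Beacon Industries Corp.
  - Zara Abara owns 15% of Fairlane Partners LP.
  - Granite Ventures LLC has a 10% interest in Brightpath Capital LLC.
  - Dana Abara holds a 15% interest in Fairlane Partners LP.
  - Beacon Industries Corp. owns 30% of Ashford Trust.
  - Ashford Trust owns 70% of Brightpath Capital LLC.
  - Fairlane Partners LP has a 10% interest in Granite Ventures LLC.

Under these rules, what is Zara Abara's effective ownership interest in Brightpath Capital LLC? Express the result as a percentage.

18.15%

By parent–child attribution (R2), Zara Abara is treated as also owning Dana Abara's interest in Fairlane Partners LP, giving 15% + 15% = 30%.
By parent–child attribution (R2), Zara Abara is treated as also owning Dana Abara's interest in Beacon Industries Corp, giving 10% + 75% = 85%.
Chain via Fairlane Partners LP → Granite Ventures LLC (R3): 30% × 10% × 10% = 0.3% of Brightpath Capital LLC.
Chain via Beacon Industries Corp. → Ashford Trust (R3): 85% × 30% × 70% = 17.85% of Brightpath Capital LLC.
Aggregating (R1): 0.3% + 17.85% = 18.15%.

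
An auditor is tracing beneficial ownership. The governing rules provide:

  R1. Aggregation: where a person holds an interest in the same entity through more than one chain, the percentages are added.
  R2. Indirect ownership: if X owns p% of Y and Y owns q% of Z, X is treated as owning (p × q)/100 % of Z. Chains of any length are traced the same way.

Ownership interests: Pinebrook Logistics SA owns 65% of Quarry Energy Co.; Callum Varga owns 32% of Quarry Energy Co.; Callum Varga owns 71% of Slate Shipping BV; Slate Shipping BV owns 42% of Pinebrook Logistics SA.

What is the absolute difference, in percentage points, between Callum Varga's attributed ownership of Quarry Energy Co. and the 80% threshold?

28.617

Chain via Slate Shipping BV → Pinebrook Logistics SA (R2): 71% × 42% × 65% = 19.383% of Quarry Energy Co.
Direct interest in Quarry Energy Co: 32%.
Aggregating (R1): 19.383% + 32% = 51.383%.
51.383% falls short of the 80% threshold by 28.617 percentage points.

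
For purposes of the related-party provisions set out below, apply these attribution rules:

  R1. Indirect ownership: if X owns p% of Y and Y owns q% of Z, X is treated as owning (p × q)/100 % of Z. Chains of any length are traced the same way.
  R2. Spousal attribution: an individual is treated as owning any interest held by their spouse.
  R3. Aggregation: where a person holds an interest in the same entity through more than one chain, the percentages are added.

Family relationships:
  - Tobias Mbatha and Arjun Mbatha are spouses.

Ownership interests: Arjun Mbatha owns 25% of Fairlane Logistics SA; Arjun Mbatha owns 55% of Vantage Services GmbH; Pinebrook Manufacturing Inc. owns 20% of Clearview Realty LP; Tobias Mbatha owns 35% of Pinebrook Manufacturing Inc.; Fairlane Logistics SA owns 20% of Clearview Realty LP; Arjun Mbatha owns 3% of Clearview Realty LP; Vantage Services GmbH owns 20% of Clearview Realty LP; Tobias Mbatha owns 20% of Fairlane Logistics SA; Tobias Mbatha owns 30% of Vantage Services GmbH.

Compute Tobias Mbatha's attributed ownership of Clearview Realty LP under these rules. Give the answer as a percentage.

By spousal attribution (R2), Tobias Mbatha is treated as also owning Arjun Mbatha's interest in Fairlane Logistics SA, giving 20% + 25% = 45%.
By spousal attribution (R2), Tobias Mbatha is treated as also owning Arjun Mbatha's interest in Vantage Services GmbH, giving 30% + 55% = 85%.
By spousal attribution (R2), Tobias Mbatha is treated as owning Arjun Mbatha's 3% interest in Clearview Realty LP.
Chain via Fairlane Logistics SA (R1): 45% × 20% = 9% of Clearview Realty LP.
Chain via Pinebrook Manufacturing Inc. (R1): 35% × 20% = 7% of Clearview Realty LP.
Chain via Vantage Services GmbH (R1): 85% × 20% = 17% of Clearview Realty LP.
Direct interest in Clearview Realty LP: 3%.
Aggregating (R3): 9% + 7% + 17% + 3% = 36%.

36%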